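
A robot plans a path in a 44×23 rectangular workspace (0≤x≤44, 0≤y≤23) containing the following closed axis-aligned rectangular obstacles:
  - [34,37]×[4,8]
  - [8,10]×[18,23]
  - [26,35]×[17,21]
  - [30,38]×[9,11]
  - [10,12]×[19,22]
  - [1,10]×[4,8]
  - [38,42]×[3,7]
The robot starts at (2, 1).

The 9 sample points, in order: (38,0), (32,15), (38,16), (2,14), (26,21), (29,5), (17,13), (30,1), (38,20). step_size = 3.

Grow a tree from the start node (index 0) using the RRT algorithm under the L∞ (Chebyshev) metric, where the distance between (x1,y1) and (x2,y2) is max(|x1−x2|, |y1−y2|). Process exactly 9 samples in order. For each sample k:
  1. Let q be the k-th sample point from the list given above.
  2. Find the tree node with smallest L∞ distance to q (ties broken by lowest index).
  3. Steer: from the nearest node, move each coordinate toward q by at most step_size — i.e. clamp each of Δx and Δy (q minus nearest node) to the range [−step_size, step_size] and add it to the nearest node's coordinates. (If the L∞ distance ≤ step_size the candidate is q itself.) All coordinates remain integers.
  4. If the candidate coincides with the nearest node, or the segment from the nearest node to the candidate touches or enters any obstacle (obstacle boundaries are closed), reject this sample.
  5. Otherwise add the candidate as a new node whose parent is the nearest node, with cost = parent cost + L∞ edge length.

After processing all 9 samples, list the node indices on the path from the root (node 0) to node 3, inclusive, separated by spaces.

1. q=(38,0) nearest=0 d=36 new=(5,0) → add node 1 parent=0 cost=3
2. q=(32,15) nearest=1 d=27 new=(8,3) → add node 2 parent=1 cost=6
3. q=(38,16) nearest=2 d=30 new=(11,6) → blocked by [1,10]×[4,8], reject
4. q=(2,14) nearest=2 d=11 new=(5,6) → blocked by [1,10]×[4,8], reject
5. q=(26,21) nearest=2 d=18 new=(11,6) → blocked by [1,10]×[4,8], reject
6. q=(29,5) nearest=2 d=21 new=(11,5) → blocked by [1,10]×[4,8], reject
7. q=(17,13) nearest=2 d=10 new=(11,6) → blocked by [1,10]×[4,8], reject
8. q=(30,1) nearest=2 d=22 new=(11,1) → add node 3 parent=2 cost=9
9. q=(38,20) nearest=3 d=27 new=(14,4) → add node 4 parent=3 cost=12

Path: 0 1 2 3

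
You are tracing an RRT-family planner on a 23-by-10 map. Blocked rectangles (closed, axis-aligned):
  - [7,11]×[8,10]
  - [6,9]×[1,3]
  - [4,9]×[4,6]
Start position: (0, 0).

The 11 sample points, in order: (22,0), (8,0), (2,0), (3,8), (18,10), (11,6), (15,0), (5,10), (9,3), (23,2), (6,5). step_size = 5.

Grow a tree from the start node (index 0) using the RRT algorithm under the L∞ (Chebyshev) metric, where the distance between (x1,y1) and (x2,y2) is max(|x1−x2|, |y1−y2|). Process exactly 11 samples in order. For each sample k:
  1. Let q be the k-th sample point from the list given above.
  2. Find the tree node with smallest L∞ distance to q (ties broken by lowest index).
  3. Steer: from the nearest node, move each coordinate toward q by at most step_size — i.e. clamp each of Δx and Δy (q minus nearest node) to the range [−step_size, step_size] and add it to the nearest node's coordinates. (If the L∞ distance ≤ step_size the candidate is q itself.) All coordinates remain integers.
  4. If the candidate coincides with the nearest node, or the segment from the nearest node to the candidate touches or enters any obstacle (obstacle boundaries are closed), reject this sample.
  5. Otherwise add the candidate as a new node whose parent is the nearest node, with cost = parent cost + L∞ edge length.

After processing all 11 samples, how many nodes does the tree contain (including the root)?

1. q=(22,0) nearest=0 d=22 new=(5,0) → add node 1 parent=0 cost=5
2. q=(8,0) nearest=1 d=3 new=(8,0) → add node 2 parent=1 cost=8
3. q=(2,0) nearest=0 d=2 new=(2,0) → add node 3 parent=0 cost=2
4. q=(3,8) nearest=0 d=8 new=(3,5) → add node 4 parent=0 cost=5
5. q=(18,10) nearest=2 d=10 new=(13,5) → blocked by [6,9]×[1,3], reject
6. q=(11,6) nearest=1 d=6 new=(10,5) → blocked by [6,9]×[1,3], reject
7. q=(15,0) nearest=2 d=7 new=(13,0) → add node 5 parent=2 cost=13
8. q=(5,10) nearest=4 d=5 new=(5,10) → add node 6 parent=4 cost=10
9. q=(9,3) nearest=2 d=3 new=(9,3) → blocked by [6,9]×[1,3], reject
10. q=(23,2) nearest=5 d=10 new=(18,2) → add node 7 parent=5 cost=18
11. q=(6,5) nearest=4 d=3 new=(6,5) → blocked by [4,9]×[4,6], reject

Node count: 8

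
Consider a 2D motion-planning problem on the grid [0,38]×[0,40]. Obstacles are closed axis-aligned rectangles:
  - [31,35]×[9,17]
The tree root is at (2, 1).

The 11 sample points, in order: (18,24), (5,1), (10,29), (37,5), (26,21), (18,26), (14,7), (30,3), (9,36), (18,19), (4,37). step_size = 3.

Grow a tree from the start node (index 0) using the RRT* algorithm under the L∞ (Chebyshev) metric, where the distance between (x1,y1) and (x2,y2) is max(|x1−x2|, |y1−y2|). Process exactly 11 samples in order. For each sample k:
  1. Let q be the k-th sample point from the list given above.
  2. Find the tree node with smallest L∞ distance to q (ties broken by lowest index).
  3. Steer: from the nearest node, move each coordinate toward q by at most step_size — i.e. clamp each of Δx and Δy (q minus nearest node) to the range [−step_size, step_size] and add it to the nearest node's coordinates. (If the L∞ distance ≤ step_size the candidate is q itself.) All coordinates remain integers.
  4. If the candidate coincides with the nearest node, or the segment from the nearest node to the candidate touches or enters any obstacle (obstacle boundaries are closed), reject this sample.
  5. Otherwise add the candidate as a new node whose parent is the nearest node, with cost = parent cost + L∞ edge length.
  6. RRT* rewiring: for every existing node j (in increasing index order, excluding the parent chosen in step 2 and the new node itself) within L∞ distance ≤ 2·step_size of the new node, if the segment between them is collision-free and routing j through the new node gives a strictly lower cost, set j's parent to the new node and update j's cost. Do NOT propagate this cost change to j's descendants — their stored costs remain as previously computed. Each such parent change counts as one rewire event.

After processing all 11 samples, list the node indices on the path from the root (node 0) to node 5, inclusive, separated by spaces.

Path: 0 1 3 4 5

1. q=(18,24) nearest=0 d=23 new=(5,4) → add node 1 parent=0 cost=3
2. q=(5,1) nearest=0 d=3 new=(5,1) → add node 2 parent=0 cost=3
3. q=(10,29) nearest=1 d=25 new=(8,7) → add node 3 parent=1 cost=6
4. q=(37,5) nearest=3 d=29 new=(11,5) → add node 4 parent=3 cost=9
5. q=(26,21) nearest=4 d=16 new=(14,8) → add node 5 parent=4 cost=12
6. q=(18,26) nearest=5 d=18 new=(17,11) → add node 6 parent=5 cost=15
7. q=(14,7) nearest=5 d=1 new=(14,7) → add node 7 parent=5 cost=13
8. q=(30,3) nearest=6 d=13 new=(20,8) → add node 8 parent=6 cost=18
9. q=(9,36) nearest=6 d=25 new=(14,14) → add node 9 parent=6 cost=18
10. q=(18,19) nearest=9 d=5 new=(17,17) → add node 10 parent=9 cost=21
11. q=(4,37) nearest=10 d=20 new=(14,20) → add node 11 parent=10 cost=24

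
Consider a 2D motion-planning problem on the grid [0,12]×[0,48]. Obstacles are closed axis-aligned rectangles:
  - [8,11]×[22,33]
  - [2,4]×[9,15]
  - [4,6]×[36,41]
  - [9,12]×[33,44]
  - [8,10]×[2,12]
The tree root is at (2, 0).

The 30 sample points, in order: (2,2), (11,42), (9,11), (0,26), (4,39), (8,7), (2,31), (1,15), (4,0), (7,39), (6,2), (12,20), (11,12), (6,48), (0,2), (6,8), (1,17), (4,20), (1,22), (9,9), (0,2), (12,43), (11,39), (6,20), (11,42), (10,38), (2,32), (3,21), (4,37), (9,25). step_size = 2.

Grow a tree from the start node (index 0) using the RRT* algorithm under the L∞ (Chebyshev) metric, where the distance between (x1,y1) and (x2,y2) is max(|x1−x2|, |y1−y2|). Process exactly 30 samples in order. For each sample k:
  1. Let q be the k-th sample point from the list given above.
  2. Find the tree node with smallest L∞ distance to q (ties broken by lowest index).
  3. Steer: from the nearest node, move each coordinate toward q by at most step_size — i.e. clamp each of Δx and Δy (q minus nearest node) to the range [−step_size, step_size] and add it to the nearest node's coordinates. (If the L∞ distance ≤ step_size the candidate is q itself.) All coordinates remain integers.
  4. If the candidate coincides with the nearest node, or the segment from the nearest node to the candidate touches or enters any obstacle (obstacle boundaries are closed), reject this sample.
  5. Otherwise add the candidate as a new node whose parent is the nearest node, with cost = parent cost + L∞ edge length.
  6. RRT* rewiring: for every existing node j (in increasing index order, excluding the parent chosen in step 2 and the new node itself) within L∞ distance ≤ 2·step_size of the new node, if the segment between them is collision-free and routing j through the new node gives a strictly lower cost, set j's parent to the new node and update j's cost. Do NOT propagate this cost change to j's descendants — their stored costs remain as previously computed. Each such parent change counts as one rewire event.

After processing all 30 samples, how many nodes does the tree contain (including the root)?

Node count: 16

1. q=(2,2) nearest=0 d=2 new=(2,2) → add node 1 parent=0 cost=2
2. q=(11,42) nearest=1 d=40 new=(4,4) → add node 2 parent=1 cost=4
3. q=(9,11) nearest=2 d=7 new=(6,6) → add node 3 parent=2 cost=6
4. q=(0,26) nearest=3 d=20 new=(4,8) → add node 4 parent=3 cost=8
5. q=(4,39) nearest=4 d=31 new=(4,10) → blocked by [2,4]×[9,15], reject
6. q=(8,7) nearest=3 d=2 new=(8,7) → blocked by [8,10]×[2,12], reject
7. q=(2,31) nearest=4 d=23 new=(2,10) → blocked by [2,4]×[9,15], reject
8. q=(1,15) nearest=4 d=7 new=(2,10) → blocked by [2,4]×[9,15], reject
9. q=(4,0) nearest=0 d=2 new=(4,0) → add node 5 parent=0 cost=2
10. q=(7,39) nearest=4 d=31 new=(6,10) → add node 6 parent=4 cost=10
11. q=(6,2) nearest=2 d=2 new=(6,2) → add node 7 parent=2 cost=6
12. q=(12,20) nearest=6 d=10 new=(8,12) → blocked by [8,10]×[2,12], reject
13. q=(11,12) nearest=6 d=5 new=(8,12) → blocked by [8,10]×[2,12], reject
14. q=(6,48) nearest=6 d=38 new=(6,12) → add node 8 parent=6 cost=12
15. q=(0,2) nearest=0 d=2 new=(0,2) → add node 9 parent=0 cost=2
16. q=(6,8) nearest=3 d=2 new=(6,8) → add node 10 parent=3 cost=8
17. q=(1,17) nearest=8 d=5 new=(4,14) → blocked by [2,4]×[9,15], reject
18. q=(4,20) nearest=8 d=8 new=(4,14) → blocked by [2,4]×[9,15], reject
19. q=(1,22) nearest=8 d=10 new=(4,14) → blocked by [2,4]×[9,15], reject
20. q=(9,9) nearest=3 d=3 new=(8,8) → blocked by [8,10]×[2,12], reject
21. q=(0,2) nearest=9 d=0 → coincident, reject
22. q=(12,43) nearest=8 d=31 new=(8,14) → add node 11 parent=8 cost=14
23. q=(11,39) nearest=11 d=25 new=(10,16) → add node 12 parent=11 cost=16
24. q=(6,20) nearest=12 d=4 new=(8,18) → add node 13 parent=12 cost=18
25. q=(11,42) nearest=13 d=24 new=(10,20) → add node 14 parent=13 cost=20
26. q=(10,38) nearest=14 d=18 new=(10,22) → blocked by [8,11]×[22,33], reject
27. q=(2,32) nearest=14 d=12 new=(8,22) → blocked by [8,11]×[22,33], reject
28. q=(3,21) nearest=13 d=5 new=(6,20) → add node 15 parent=13 cost=20
29. q=(4,37) nearest=14 d=17 new=(8,22) → blocked by [8,11]×[22,33], reject
30. q=(9,25) nearest=14 d=5 new=(9,22) → blocked by [8,11]×[22,33], reject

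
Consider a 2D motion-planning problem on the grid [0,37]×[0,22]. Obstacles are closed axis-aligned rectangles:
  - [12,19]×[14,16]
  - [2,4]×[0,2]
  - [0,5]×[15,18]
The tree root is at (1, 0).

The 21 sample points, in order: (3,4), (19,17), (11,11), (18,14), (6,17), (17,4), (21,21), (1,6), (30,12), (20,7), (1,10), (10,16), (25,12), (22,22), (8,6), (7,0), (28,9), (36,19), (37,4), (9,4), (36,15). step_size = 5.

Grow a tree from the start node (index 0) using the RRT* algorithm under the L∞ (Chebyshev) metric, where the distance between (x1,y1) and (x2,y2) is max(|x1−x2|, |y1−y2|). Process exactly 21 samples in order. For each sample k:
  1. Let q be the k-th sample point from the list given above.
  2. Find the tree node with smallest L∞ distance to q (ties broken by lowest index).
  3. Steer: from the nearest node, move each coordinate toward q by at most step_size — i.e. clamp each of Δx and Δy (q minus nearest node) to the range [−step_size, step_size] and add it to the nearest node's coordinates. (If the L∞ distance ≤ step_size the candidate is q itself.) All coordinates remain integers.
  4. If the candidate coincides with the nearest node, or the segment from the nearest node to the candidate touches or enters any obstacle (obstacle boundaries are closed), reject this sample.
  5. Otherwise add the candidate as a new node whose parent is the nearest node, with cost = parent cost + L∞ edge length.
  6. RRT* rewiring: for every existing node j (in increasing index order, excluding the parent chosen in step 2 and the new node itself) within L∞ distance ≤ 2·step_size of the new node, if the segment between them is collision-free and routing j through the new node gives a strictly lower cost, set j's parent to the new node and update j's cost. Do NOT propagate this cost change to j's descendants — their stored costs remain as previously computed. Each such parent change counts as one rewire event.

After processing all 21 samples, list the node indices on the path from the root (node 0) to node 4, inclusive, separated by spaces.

1. q=(3,4) nearest=0 d=4 new=(3,4) → blocked by [2,4]×[0,2], reject
2. q=(19,17) nearest=0 d=18 new=(6,5) → blocked by [2,4]×[0,2], reject
3. q=(11,11) nearest=0 d=11 new=(6,5) → blocked by [2,4]×[0,2], reject
4. q=(18,14) nearest=0 d=17 new=(6,5) → blocked by [2,4]×[0,2], reject
5. q=(6,17) nearest=0 d=17 new=(6,5) → blocked by [2,4]×[0,2], reject
6. q=(17,4) nearest=0 d=16 new=(6,4) → blocked by [2,4]×[0,2], reject
7. q=(21,21) nearest=0 d=21 new=(6,5) → blocked by [2,4]×[0,2], reject
8. q=(1,6) nearest=0 d=6 new=(1,5) → add node 1 parent=0 cost=5
9. q=(30,12) nearest=0 d=29 new=(6,5) → blocked by [2,4]×[0,2], reject
10. q=(20,7) nearest=0 d=19 new=(6,5) → blocked by [2,4]×[0,2], reject
11. q=(1,10) nearest=1 d=5 new=(1,10) → add node 2 parent=1 cost=10
12. q=(10,16) nearest=2 d=9 new=(6,15) → add node 3 parent=2 cost=15
13. q=(25,12) nearest=3 d=19 new=(11,12) → add node 4 parent=3 cost=20
14. q=(22,22) nearest=4 d=11 new=(16,17) → blocked by [12,19]×[14,16], reject
15. q=(8,6) nearest=4 d=6 new=(8,7) → add node 5 parent=4 cost=25
16. q=(7,0) nearest=0 d=6 new=(6,0) → blocked by [2,4]×[0,2], reject
17. q=(28,9) nearest=4 d=17 new=(16,9) → add node 6 parent=4 cost=25
18. q=(36,19) nearest=6 d=20 new=(21,14) → add node 7 parent=6 cost=30
19. q=(37,4) nearest=7 d=16 new=(26,9) → add node 8 parent=7 cost=35
20. q=(9,4) nearest=5 d=3 new=(9,4) → add node 9 parent=5 cost=28
21. q=(36,15) nearest=8 d=10 new=(31,14) → add node 10 parent=8 cost=40

Path: 0 1 2 3 4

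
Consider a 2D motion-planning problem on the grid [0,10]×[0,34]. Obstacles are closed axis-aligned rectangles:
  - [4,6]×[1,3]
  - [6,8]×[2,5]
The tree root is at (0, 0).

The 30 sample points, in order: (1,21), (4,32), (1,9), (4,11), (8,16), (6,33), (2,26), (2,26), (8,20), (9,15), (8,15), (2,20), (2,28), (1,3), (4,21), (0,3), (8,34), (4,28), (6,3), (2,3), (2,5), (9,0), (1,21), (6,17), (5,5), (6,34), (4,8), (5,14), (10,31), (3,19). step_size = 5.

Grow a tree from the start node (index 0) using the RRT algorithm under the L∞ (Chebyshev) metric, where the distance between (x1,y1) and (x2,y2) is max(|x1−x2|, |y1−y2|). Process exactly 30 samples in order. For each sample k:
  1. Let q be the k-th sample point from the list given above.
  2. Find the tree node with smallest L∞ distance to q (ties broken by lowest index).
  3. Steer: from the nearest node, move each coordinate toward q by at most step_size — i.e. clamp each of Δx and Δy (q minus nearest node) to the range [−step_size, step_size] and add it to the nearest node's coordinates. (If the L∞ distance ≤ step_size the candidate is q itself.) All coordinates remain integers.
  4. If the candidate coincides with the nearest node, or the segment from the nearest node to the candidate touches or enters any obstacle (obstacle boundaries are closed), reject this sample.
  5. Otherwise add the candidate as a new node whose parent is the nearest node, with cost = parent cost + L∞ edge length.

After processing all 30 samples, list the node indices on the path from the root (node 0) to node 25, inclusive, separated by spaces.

Path: 0 1 2 4 25

1. q=(1,21) nearest=0 d=21 new=(1,5) → add node 1 parent=0 cost=5
2. q=(4,32) nearest=1 d=27 new=(4,10) → add node 2 parent=1 cost=10
3. q=(1,9) nearest=2 d=3 new=(1,9) → add node 3 parent=2 cost=13
4. q=(4,11) nearest=2 d=1 new=(4,11) → add node 4 parent=2 cost=11
5. q=(8,16) nearest=4 d=5 new=(8,16) → add node 5 parent=4 cost=16
6. q=(6,33) nearest=5 d=17 new=(6,21) → add node 6 parent=5 cost=21
7. q=(2,26) nearest=6 d=5 new=(2,26) → add node 7 parent=6 cost=26
8. q=(2,26) nearest=7 d=0 → coincident, reject
9. q=(8,20) nearest=6 d=2 new=(8,20) → add node 8 parent=6 cost=23
10. q=(9,15) nearest=5 d=1 new=(9,15) → add node 9 parent=5 cost=17
11. q=(8,15) nearest=5 d=1 new=(8,15) → add node 10 parent=5 cost=17
12. q=(2,20) nearest=6 d=4 new=(2,20) → add node 11 parent=6 cost=25
13. q=(2,28) nearest=7 d=2 new=(2,28) → add node 12 parent=7 cost=28
14. q=(1,3) nearest=1 d=2 new=(1,3) → add node 13 parent=1 cost=7
15. q=(4,21) nearest=6 d=2 new=(4,21) → add node 14 parent=6 cost=23
16. q=(0,3) nearest=13 d=1 new=(0,3) → add node 15 parent=13 cost=8
17. q=(8,34) nearest=12 d=6 new=(7,33) → add node 16 parent=12 cost=33
18. q=(4,28) nearest=7 d=2 new=(4,28) → add node 17 parent=7 cost=28
19. q=(6,3) nearest=1 d=5 new=(6,3) → blocked by [4,6]×[1,3], reject
20. q=(2,3) nearest=13 d=1 new=(2,3) → add node 18 parent=13 cost=8
21. q=(2,5) nearest=1 d=1 new=(2,5) → add node 19 parent=1 cost=6
22. q=(9,0) nearest=18 d=7 new=(7,0) → blocked by [4,6]×[1,3], reject
23. q=(1,21) nearest=11 d=1 new=(1,21) → add node 20 parent=11 cost=26
24. q=(6,17) nearest=5 d=2 new=(6,17) → add node 21 parent=5 cost=18
25. q=(5,5) nearest=18 d=3 new=(5,5) → add node 22 parent=18 cost=11
26. q=(6,34) nearest=16 d=1 new=(6,34) → add node 23 parent=16 cost=34
27. q=(4,8) nearest=2 d=2 new=(4,8) → add node 24 parent=2 cost=12
28. q=(5,14) nearest=4 d=3 new=(5,14) → add node 25 parent=4 cost=14
29. q=(10,31) nearest=16 d=3 new=(10,31) → add node 26 parent=16 cost=36
30. q=(3,19) nearest=11 d=1 new=(3,19) → add node 27 parent=11 cost=26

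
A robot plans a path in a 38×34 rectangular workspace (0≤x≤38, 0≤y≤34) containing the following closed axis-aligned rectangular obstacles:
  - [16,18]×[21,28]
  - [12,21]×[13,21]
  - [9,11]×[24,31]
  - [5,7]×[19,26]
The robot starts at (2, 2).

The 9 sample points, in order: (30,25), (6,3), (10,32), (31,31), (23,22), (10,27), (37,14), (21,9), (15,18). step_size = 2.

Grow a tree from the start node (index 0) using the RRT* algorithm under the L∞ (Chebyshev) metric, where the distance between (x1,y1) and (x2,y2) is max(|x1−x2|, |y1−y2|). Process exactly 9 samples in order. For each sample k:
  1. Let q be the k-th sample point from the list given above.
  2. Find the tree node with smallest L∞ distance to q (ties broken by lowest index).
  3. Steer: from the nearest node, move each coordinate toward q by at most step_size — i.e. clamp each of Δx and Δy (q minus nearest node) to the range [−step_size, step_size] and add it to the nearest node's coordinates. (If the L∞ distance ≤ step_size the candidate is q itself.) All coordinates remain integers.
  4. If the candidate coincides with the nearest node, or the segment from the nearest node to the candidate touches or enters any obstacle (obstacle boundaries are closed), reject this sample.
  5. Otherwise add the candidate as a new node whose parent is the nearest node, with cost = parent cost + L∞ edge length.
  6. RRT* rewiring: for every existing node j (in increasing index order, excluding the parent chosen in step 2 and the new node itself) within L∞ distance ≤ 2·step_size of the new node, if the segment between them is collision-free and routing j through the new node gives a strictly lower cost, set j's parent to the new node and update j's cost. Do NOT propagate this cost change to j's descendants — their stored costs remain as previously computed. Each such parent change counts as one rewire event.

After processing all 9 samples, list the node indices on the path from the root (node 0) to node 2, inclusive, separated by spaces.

Path: 0 1 2

1. q=(30,25) nearest=0 d=28 new=(4,4) → add node 1 parent=0 cost=2
2. q=(6,3) nearest=1 d=2 new=(6,3) → add node 2 parent=1 cost=4
3. q=(10,32) nearest=1 d=28 new=(6,6) → add node 3 parent=1 cost=4
4. q=(31,31) nearest=3 d=25 new=(8,8) → add node 4 parent=3 cost=6
5. q=(23,22) nearest=4 d=15 new=(10,10) → add node 5 parent=4 cost=8
6. q=(10,27) nearest=5 d=17 new=(10,12) → add node 6 parent=5 cost=10
7. q=(37,14) nearest=5 d=27 new=(12,12) → add node 7 parent=5 cost=10
8. q=(21,9) nearest=7 d=9 new=(14,10) → add node 8 parent=7 cost=12
9. q=(15,18) nearest=6 d=6 new=(12,14) → blocked by [12,21]×[13,21], reject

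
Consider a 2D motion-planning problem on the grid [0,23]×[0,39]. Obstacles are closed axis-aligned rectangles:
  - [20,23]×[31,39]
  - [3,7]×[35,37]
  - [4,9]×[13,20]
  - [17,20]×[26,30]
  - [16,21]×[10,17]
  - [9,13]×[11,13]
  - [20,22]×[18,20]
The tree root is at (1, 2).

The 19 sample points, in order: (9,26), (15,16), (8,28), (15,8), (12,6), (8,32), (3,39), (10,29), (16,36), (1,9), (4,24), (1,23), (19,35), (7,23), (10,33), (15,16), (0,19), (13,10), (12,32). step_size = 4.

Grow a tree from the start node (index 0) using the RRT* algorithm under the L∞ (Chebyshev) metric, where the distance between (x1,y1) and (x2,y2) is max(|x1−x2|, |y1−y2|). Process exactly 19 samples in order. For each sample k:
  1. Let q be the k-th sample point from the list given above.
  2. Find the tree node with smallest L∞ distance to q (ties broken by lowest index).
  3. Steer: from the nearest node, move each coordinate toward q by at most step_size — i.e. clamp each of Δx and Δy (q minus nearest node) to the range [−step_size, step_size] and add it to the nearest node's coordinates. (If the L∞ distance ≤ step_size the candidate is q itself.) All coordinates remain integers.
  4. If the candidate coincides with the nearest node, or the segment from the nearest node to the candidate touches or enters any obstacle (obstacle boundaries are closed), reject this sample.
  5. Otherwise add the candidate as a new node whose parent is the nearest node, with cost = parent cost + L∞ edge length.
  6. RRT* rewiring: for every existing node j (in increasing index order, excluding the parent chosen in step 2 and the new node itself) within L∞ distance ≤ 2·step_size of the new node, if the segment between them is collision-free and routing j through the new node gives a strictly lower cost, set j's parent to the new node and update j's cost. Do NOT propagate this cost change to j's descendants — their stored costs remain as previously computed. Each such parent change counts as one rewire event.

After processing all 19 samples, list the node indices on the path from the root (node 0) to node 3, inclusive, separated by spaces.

1. q=(9,26) nearest=0 d=24 new=(5,6) → add node 1 parent=0 cost=4
2. q=(15,16) nearest=1 d=10 new=(9,10) → add node 2 parent=1 cost=8
3. q=(8,28) nearest=2 d=18 new=(8,14) → blocked by [4,9]×[13,20], reject
4. q=(15,8) nearest=2 d=6 new=(13,8) → add node 3 parent=2 cost=12
5. q=(12,6) nearest=3 d=2 new=(12,6) → add node 4 parent=3 cost=14
6. q=(8,32) nearest=2 d=22 new=(8,14) → blocked by [4,9]×[13,20], reject
7. q=(3,39) nearest=2 d=29 new=(5,14) → blocked by [4,9]×[13,20], reject
8. q=(10,29) nearest=2 d=19 new=(10,14) → blocked by [9,13]×[11,13], reject
9. q=(16,36) nearest=2 d=26 new=(13,14) → blocked by [9,13]×[11,13], reject
10. q=(1,9) nearest=1 d=4 new=(1,9) → add node 5 parent=1 cost=8
11. q=(4,24) nearest=2 d=14 new=(5,14) → blocked by [4,9]×[13,20], reject
12. q=(1,23) nearest=2 d=13 new=(5,14) → blocked by [4,9]×[13,20], reject
13. q=(19,35) nearest=2 d=25 new=(13,14) → blocked by [9,13]×[11,13], reject
14. q=(7,23) nearest=2 d=13 new=(7,14) → blocked by [4,9]×[13,20], reject
15. q=(10,33) nearest=2 d=23 new=(10,14) → blocked by [9,13]×[11,13], reject
16. q=(15,16) nearest=2 d=6 new=(13,14) → blocked by [9,13]×[11,13], reject
17. q=(0,19) nearest=2 d=9 new=(5,14) → blocked by [4,9]×[13,20], reject
18. q=(13,10) nearest=3 d=2 new=(13,10) → add node 6 parent=3 cost=14
19. q=(12,32) nearest=2 d=22 new=(12,14) → blocked by [9,13]×[11,13], reject

Path: 0 1 2 3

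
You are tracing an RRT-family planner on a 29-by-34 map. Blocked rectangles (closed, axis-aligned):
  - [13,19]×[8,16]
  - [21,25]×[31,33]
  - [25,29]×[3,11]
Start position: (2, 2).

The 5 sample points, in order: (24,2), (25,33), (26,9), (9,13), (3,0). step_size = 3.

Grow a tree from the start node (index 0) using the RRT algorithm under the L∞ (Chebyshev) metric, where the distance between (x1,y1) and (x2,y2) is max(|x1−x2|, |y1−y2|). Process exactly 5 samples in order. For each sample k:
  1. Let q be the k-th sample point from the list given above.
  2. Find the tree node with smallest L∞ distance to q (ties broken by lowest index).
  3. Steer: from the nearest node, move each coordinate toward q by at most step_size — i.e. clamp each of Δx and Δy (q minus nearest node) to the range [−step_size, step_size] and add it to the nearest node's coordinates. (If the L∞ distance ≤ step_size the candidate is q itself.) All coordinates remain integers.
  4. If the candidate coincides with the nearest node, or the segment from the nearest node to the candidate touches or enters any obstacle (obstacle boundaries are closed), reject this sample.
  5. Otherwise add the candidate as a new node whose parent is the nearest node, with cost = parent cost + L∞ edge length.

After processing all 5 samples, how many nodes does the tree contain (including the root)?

1. q=(24,2) nearest=0 d=22 new=(5,2) → add node 1 parent=0 cost=3
2. q=(25,33) nearest=0 d=31 new=(5,5) → add node 2 parent=0 cost=3
3. q=(26,9) nearest=1 d=21 new=(8,5) → add node 3 parent=1 cost=6
4. q=(9,13) nearest=2 d=8 new=(8,8) → add node 4 parent=2 cost=6
5. q=(3,0) nearest=0 d=2 new=(3,0) → add node 5 parent=0 cost=2

Node count: 6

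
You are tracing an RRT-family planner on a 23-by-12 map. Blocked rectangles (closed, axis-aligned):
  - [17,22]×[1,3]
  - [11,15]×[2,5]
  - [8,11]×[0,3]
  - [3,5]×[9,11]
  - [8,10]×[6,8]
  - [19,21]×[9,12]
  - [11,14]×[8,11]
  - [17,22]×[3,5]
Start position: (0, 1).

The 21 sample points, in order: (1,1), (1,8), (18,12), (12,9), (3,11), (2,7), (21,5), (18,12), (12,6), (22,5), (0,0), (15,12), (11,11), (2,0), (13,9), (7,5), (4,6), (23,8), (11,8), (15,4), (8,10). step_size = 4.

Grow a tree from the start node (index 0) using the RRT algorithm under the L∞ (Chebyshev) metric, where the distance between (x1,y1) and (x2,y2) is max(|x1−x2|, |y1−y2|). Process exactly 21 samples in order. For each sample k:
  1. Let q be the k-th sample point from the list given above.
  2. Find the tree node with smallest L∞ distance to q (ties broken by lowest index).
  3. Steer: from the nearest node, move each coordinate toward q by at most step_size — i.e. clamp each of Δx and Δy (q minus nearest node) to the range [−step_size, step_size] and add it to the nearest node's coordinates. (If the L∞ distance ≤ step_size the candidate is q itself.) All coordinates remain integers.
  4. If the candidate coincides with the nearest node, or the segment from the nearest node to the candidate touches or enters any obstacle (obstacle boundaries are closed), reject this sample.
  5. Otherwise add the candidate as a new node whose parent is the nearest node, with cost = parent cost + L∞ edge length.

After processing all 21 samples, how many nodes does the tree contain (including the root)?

Node count: 13

1. q=(1,1) nearest=0 d=1 new=(1,1) → add node 1 parent=0 cost=1
2. q=(1,8) nearest=0 d=7 new=(1,5) → add node 2 parent=0 cost=4
3. q=(18,12) nearest=1 d=17 new=(5,5) → add node 3 parent=1 cost=5
4. q=(12,9) nearest=3 d=7 new=(9,9) → blocked by [8,10]×[6,8], reject
5. q=(3,11) nearest=2 d=6 new=(3,9) → blocked by [3,5]×[9,11], reject
6. q=(2,7) nearest=2 d=2 new=(2,7) → add node 4 parent=2 cost=6
7. q=(21,5) nearest=3 d=16 new=(9,5) → add node 5 parent=3 cost=9
8. q=(18,12) nearest=5 d=9 new=(13,9) → blocked by [8,10]×[6,8], reject
9. q=(12,6) nearest=5 d=3 new=(12,6) → add node 6 parent=5 cost=12
10. q=(22,5) nearest=6 d=10 new=(16,5) → add node 7 parent=6 cost=16
11. q=(0,0) nearest=0 d=1 new=(0,0) → add node 8 parent=0 cost=1
12. q=(15,12) nearest=6 d=6 new=(15,10) → blocked by [11,14]×[8,11], reject
13. q=(11,11) nearest=6 d=5 new=(11,10) → blocked by [11,14]×[8,11], reject
14. q=(2,0) nearest=1 d=1 new=(2,0) → add node 9 parent=1 cost=2
15. q=(13,9) nearest=6 d=3 new=(13,9) → blocked by [11,14]×[8,11], reject
16. q=(7,5) nearest=3 d=2 new=(7,5) → add node 10 parent=3 cost=7
17. q=(4,6) nearest=3 d=1 new=(4,6) → add node 11 parent=3 cost=6
18. q=(23,8) nearest=7 d=7 new=(20,8) → add node 12 parent=7 cost=20
19. q=(11,8) nearest=6 d=2 new=(11,8) → blocked by [11,14]×[8,11], reject
20. q=(15,4) nearest=7 d=1 new=(15,4) → blocked by [11,15]×[2,5], reject
21. q=(8,10) nearest=6 d=4 new=(8,10) → blocked by [8,10]×[6,8], reject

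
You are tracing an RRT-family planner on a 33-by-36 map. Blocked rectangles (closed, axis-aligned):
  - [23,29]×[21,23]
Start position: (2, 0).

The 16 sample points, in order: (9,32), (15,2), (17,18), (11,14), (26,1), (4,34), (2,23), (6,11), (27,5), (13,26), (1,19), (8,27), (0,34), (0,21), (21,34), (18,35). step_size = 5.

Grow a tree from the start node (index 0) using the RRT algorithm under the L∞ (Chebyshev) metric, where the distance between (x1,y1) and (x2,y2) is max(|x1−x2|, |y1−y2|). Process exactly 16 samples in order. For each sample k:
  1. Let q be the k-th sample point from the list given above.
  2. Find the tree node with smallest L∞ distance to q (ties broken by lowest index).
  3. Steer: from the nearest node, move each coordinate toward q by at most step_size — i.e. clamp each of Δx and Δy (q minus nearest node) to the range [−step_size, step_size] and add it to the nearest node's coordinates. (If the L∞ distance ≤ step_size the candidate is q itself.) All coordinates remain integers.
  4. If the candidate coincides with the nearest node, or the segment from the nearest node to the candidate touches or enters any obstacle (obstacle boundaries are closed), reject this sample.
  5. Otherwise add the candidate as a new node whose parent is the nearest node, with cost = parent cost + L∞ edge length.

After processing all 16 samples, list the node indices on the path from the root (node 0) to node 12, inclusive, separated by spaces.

1. q=(9,32) nearest=0 d=32 new=(7,5) → add node 1 parent=0 cost=5
2. q=(15,2) nearest=1 d=8 new=(12,2) → add node 2 parent=1 cost=10
3. q=(17,18) nearest=1 d=13 new=(12,10) → add node 3 parent=1 cost=10
4. q=(11,14) nearest=3 d=4 new=(11,14) → add node 4 parent=3 cost=14
5. q=(26,1) nearest=2 d=14 new=(17,1) → add node 5 parent=2 cost=15
6. q=(4,34) nearest=4 d=20 new=(6,19) → add node 6 parent=4 cost=19
7. q=(2,23) nearest=6 d=4 new=(2,23) → add node 7 parent=6 cost=23
8. q=(6,11) nearest=4 d=5 new=(6,11) → add node 8 parent=4 cost=19
9. q=(27,5) nearest=5 d=10 new=(22,5) → add node 9 parent=5 cost=20
10. q=(13,26) nearest=6 d=7 new=(11,24) → add node 10 parent=6 cost=24
11. q=(1,19) nearest=7 d=4 new=(1,19) → add node 11 parent=7 cost=27
12. q=(8,27) nearest=10 d=3 new=(8,27) → add node 12 parent=10 cost=27
13. q=(0,34) nearest=12 d=8 new=(3,32) → add node 13 parent=12 cost=32
14. q=(0,21) nearest=7 d=2 new=(0,21) → add node 14 parent=7 cost=25
15. q=(21,34) nearest=10 d=10 new=(16,29) → add node 15 parent=10 cost=29
16. q=(18,35) nearest=15 d=6 new=(18,34) → add node 16 parent=15 cost=34

Path: 0 1 3 4 6 10 12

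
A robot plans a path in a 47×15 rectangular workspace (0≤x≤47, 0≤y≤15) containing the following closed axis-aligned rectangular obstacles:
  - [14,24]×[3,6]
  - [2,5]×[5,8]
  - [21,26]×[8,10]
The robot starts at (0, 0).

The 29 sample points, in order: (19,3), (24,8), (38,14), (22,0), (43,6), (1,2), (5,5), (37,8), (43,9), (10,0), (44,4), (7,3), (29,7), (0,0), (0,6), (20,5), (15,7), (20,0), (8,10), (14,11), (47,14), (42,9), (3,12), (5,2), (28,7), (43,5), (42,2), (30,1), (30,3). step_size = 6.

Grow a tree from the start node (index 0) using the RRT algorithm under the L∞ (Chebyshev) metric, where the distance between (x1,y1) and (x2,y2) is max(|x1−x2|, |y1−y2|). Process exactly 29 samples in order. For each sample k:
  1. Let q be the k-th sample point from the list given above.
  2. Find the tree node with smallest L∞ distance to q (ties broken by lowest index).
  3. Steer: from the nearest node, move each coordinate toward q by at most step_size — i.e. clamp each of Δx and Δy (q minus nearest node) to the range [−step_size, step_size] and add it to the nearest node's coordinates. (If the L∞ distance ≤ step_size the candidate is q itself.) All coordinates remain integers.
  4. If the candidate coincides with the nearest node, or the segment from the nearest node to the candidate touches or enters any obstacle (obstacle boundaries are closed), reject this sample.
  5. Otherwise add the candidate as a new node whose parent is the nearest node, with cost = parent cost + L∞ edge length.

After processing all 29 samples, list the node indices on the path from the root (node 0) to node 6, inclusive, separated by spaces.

Path: 0 1 6

1. q=(19,3) nearest=0 d=19 new=(6,3) → add node 1 parent=0 cost=6
2. q=(24,8) nearest=1 d=18 new=(12,8) → add node 2 parent=1 cost=12
3. q=(38,14) nearest=2 d=26 new=(18,14) → add node 3 parent=2 cost=18
4. q=(22,0) nearest=2 d=10 new=(18,2) → blocked by [14,24]×[3,6], reject
5. q=(43,6) nearest=3 d=25 new=(24,8) → blocked by [21,26]×[8,10], reject
6. q=(1,2) nearest=0 d=2 new=(1,2) → add node 4 parent=0 cost=2
7. q=(5,5) nearest=1 d=2 new=(5,5) → blocked by [2,5]×[5,8], reject
8. q=(37,8) nearest=3 d=19 new=(24,8) → blocked by [21,26]×[8,10], reject
9. q=(43,9) nearest=3 d=25 new=(24,9) → blocked by [21,26]×[8,10], reject
10. q=(10,0) nearest=1 d=4 new=(10,0) → add node 5 parent=1 cost=10
11. q=(44,4) nearest=3 d=26 new=(24,8) → blocked by [21,26]×[8,10], reject
12. q=(7,3) nearest=1 d=1 new=(7,3) → add node 6 parent=1 cost=7
13. q=(29,7) nearest=3 d=11 new=(24,8) → blocked by [21,26]×[8,10], reject
14. q=(0,0) nearest=0 d=0 → coincident, reject
15. q=(0,6) nearest=4 d=4 new=(0,6) → add node 7 parent=4 cost=6
16. q=(20,5) nearest=2 d=8 new=(18,5) → blocked by [14,24]×[3,6], reject
17. q=(15,7) nearest=2 d=3 new=(15,7) → add node 8 parent=2 cost=15
18. q=(20,0) nearest=8 d=7 new=(20,1) → blocked by [14,24]×[3,6], reject
19. q=(8,10) nearest=2 d=4 new=(8,10) → add node 9 parent=2 cost=16
20. q=(14,11) nearest=2 d=3 new=(14,11) → add node 10 parent=2 cost=15
21. q=(47,14) nearest=3 d=29 new=(24,14) → add node 11 parent=3 cost=24
22. q=(42,9) nearest=11 d=18 new=(30,9) → add node 12 parent=11 cost=30
23. q=(3,12) nearest=9 d=5 new=(3,12) → add node 13 parent=9 cost=21
24. q=(5,2) nearest=1 d=1 new=(5,2) → add node 14 parent=1 cost=7
25. q=(28,7) nearest=12 d=2 new=(28,7) → add node 15 parent=12 cost=32
26. q=(43,5) nearest=12 d=13 new=(36,5) → add node 16 parent=12 cost=36
27. q=(42,2) nearest=16 d=6 new=(42,2) → add node 17 parent=16 cost=42
28. q=(30,1) nearest=15 d=6 new=(30,1) → add node 18 parent=15 cost=38
29. q=(30,3) nearest=18 d=2 new=(30,3) → add node 19 parent=18 cost=40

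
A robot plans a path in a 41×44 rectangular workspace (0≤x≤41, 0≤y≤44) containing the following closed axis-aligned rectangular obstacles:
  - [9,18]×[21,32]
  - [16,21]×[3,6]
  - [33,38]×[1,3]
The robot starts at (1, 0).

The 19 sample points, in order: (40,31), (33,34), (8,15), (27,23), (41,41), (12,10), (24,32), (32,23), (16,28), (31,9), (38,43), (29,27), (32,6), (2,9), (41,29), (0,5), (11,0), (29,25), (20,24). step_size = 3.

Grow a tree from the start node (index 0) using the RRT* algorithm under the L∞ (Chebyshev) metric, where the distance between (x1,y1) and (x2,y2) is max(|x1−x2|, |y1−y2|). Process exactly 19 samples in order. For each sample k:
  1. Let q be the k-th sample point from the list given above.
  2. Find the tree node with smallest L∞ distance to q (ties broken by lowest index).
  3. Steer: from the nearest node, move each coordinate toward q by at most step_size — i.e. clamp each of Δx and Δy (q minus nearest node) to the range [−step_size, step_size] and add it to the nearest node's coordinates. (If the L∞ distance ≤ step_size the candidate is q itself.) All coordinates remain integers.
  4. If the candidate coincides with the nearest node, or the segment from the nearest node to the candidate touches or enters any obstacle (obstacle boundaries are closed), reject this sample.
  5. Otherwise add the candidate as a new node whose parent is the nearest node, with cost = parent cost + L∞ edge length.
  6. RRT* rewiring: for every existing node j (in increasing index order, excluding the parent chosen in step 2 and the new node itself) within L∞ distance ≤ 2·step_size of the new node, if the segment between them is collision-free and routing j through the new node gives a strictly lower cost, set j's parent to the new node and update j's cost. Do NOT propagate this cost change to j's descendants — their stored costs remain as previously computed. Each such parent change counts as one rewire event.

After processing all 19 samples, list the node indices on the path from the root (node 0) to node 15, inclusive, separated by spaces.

1. q=(40,31) nearest=0 d=39 new=(4,3) → add node 1 parent=0 cost=3
2. q=(33,34) nearest=1 d=31 new=(7,6) → add node 2 parent=1 cost=6
3. q=(8,15) nearest=2 d=9 new=(8,9) → add node 3 parent=2 cost=9
4. q=(27,23) nearest=3 d=19 new=(11,12) → add node 4 parent=3 cost=12
5. q=(41,41) nearest=4 d=30 new=(14,15) → add node 5 parent=4 cost=15
6. q=(12,10) nearest=4 d=2 new=(12,10) → add node 6 parent=4 cost=14
7. q=(24,32) nearest=5 d=17 new=(17,18) → add node 7 parent=5 cost=18
8. q=(32,23) nearest=7 d=15 new=(20,21) → add node 8 parent=7 cost=21
9. q=(16,28) nearest=8 d=7 new=(17,24) → blocked by [9,18]×[21,32], reject
10. q=(31,9) nearest=8 d=12 new=(23,18) → add node 9 parent=8 cost=24
11. q=(38,43) nearest=8 d=22 new=(23,24) → add node 10 parent=8 cost=24
12. q=(29,27) nearest=10 d=6 new=(26,27) → add node 11 parent=10 cost=27
13. q=(32,6) nearest=9 d=12 new=(26,15) → add node 12 parent=9 cost=27
14. q=(2,9) nearest=2 d=5 new=(4,9) → add node 13 parent=2 cost=9
15. q=(41,29) nearest=11 d=15 new=(29,29) → add node 14 parent=11 cost=30
16. q=(0,5) nearest=1 d=4 new=(1,5) → add node 15 parent=1 cost=6
17. q=(11,0) nearest=2 d=6 new=(10,3) → add node 16 parent=2 cost=9
18. q=(29,25) nearest=11 d=3 new=(29,25) → add node 17 parent=11 cost=30
19. q=(20,24) nearest=8 d=3 new=(20,24) → add node 18 parent=8 cost=24

Path: 0 1 15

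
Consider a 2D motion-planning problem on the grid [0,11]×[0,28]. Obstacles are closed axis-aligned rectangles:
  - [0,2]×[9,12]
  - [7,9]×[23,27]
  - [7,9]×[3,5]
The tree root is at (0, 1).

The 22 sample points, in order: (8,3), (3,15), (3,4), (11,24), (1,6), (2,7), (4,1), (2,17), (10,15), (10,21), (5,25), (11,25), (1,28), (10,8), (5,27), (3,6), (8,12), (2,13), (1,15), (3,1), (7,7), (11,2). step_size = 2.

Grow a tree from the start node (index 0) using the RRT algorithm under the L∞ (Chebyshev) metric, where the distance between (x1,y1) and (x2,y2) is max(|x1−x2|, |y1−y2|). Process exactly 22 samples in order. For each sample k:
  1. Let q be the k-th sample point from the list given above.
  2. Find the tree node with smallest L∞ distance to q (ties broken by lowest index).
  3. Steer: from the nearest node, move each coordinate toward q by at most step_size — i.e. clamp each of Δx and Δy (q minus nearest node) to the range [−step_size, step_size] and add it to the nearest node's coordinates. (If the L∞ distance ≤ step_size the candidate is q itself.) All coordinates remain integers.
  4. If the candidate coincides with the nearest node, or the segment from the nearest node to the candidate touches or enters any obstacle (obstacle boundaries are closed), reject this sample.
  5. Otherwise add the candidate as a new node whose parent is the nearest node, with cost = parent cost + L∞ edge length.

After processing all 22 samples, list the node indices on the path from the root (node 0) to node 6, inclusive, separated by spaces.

1. q=(8,3) nearest=0 d=8 new=(2,3) → add node 1 parent=0 cost=2
2. q=(3,15) nearest=1 d=12 new=(3,5) → add node 2 parent=1 cost=4
3. q=(3,4) nearest=1 d=1 new=(3,4) → add node 3 parent=1 cost=3
4. q=(11,24) nearest=2 d=19 new=(5,7) → add node 4 parent=2 cost=6
5. q=(1,6) nearest=2 d=2 new=(1,6) → add node 5 parent=2 cost=6
6. q=(2,7) nearest=5 d=1 new=(2,7) → add node 6 parent=5 cost=7
7. q=(4,1) nearest=1 d=2 new=(4,1) → add node 7 parent=1 cost=4
8. q=(2,17) nearest=4 d=10 new=(3,9) → add node 8 parent=4 cost=8
9. q=(10,15) nearest=8 d=7 new=(5,11) → add node 9 parent=8 cost=10
10. q=(10,21) nearest=9 d=10 new=(7,13) → add node 10 parent=9 cost=12
11. q=(5,25) nearest=10 d=12 new=(5,15) → add node 11 parent=10 cost=14
12. q=(11,25) nearest=11 d=10 new=(7,17) → add node 12 parent=11 cost=16
13. q=(1,28) nearest=12 d=11 new=(5,19) → add node 13 parent=12 cost=18
14. q=(10,8) nearest=4 d=5 new=(7,8) → add node 14 parent=4 cost=8
15. q=(5,27) nearest=13 d=8 new=(5,21) → add node 15 parent=13 cost=20
16. q=(3,6) nearest=2 d=1 new=(3,6) → add node 16 parent=2 cost=5
17. q=(8,12) nearest=10 d=1 new=(8,12) → add node 17 parent=10 cost=13
18. q=(2,13) nearest=9 d=3 new=(3,13) → add node 18 parent=9 cost=12
19. q=(1,15) nearest=18 d=2 new=(1,15) → add node 19 parent=18 cost=14
20. q=(3,1) nearest=7 d=1 new=(3,1) → add node 20 parent=7 cost=5
21. q=(7,7) nearest=14 d=1 new=(7,7) → add node 21 parent=14 cost=9
22. q=(11,2) nearest=21 d=5 new=(9,5) → blocked by [7,9]×[3,5], reject

Path: 0 1 2 5 6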